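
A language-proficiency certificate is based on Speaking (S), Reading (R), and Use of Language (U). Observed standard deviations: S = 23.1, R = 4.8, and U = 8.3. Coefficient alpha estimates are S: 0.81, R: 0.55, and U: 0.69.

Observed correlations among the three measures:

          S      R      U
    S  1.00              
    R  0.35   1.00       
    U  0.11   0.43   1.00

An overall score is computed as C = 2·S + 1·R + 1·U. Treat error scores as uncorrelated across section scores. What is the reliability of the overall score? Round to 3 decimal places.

0.825

Var(C) = 2²·23.1² + 4.8² + 8.3² + 2·[2·23.1·4.8·0.35 + 2·23.1·8.3·0.11 + 4.8·8.3·0.43] = 2226.37 + 273.856 = 2500.23.
With uncorrelated errors the cross-covariances are all true-score covariance, so they carry over unchanged; only the diagonal terms shrink to ρᵢσᵢ².
True-score variance = [2²·23.1²·0.81 + 4.8²·0.55 + 8.3²·0.69] + 273.856 = 1789.1 + 273.856 = 2062.96.
Reliability = 2062.96 / 2500.23 = 0.825.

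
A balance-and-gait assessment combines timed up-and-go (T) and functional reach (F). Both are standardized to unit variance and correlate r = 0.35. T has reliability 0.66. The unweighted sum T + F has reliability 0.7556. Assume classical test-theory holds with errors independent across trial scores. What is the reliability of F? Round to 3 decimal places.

0.680

Var(T+F) = 2 + 2·0.35 = 2.700.
True-score variance = ρ_T + ρ_F + 2·0.35, so 0.7556 = (0.66 + ρ_F + 0.70) / 2.700.
ρ_F = 0.7556·2.700 − 0.66 − 0.70 = 0.680.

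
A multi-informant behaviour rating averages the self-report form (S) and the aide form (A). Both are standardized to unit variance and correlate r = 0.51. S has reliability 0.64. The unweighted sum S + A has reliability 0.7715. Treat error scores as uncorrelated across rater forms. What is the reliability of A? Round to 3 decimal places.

0.670

Var(S+A) = 2 + 2·0.51 = 3.020.
True-score variance = ρ_S + ρ_A + 2·0.51, so 0.7715 = (0.64 + ρ_A + 1.02) / 3.020.
ρ_A = 0.7715·3.020 − 0.64 − 1.02 = 0.670.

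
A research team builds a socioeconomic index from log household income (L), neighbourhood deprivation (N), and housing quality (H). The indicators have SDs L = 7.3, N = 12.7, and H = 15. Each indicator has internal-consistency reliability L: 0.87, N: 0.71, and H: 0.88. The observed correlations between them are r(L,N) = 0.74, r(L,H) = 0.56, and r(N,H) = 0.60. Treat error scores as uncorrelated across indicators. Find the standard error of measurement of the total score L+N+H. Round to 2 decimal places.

8.98

Var(total) = 439.58 + 488.451 = 928.031.
True-score variance = 358.878 + 488.451 = 847.329, so reliability = 0.9130.
Error variance = 928.031 − 847.329 = 80.7018; SEM = √80.7018 = 8.98.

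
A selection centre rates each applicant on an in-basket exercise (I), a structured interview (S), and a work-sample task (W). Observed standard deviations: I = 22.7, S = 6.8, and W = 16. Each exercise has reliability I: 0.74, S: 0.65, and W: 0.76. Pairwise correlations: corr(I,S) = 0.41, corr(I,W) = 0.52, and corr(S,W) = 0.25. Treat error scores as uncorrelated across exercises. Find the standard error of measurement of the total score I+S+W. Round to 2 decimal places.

Var(total) = 817.53 + 558.703 = 1376.23.
True-score variance = 605.931 + 558.703 = 1164.63, so reliability = 0.8462.
Error variance = 1376.23 − 1164.63 = 211.599; SEM = √211.599 = 14.55.

14.55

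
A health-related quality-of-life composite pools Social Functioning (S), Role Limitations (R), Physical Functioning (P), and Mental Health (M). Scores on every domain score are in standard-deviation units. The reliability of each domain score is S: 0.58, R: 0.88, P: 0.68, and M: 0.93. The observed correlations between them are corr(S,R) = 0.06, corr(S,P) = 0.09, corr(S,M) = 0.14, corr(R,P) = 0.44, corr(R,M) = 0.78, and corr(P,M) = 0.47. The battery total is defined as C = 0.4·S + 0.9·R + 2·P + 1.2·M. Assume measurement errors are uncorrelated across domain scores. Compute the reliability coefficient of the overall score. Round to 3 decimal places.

Var(C) = 0.4² + 0.9² + 2² + 1.2² + 2·[0.36·0.06 + 0.8·0.09 + 0.48·0.14 + 1.8·0.44 + 1.08·0.78 + 2.4·0.47] = 6.41 + 5.8464 = 12.2564.
Under uncorrelated errors the observed covariances equal the true-score covariances, so only the own-variance terms attenuate.
True-score variance = [0.4²·0.58 + 0.9²·0.88 + 2²·0.68 + 1.2²·0.93] + 5.8464 = 4.8648 + 5.8464 = 10.7112.
Reliability = 10.7112 / 12.2564 = 0.874.

0.874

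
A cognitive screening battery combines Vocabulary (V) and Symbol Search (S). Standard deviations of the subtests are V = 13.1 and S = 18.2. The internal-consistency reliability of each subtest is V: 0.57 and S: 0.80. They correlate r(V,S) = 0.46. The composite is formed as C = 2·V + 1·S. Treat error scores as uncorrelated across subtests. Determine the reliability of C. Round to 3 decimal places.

Var(C) = 2²·13.1² + 18.2² + 2·[2·13.1·18.2·0.46] = 1017.68 + 438.693 = 1456.37.
Because errors are independent across components, Cov(Tᵢ,Tⱼ) = Cov(Xᵢ,Xⱼ); the off-diagonal part of the true-score variance is the same as above.
True-score variance = [2²·13.1²·0.57 + 18.2²·0.80] + 438.693 = 656.263 + 438.693 = 1094.96.
Reliability = 1094.96 / 1456.37 = 0.752.

0.752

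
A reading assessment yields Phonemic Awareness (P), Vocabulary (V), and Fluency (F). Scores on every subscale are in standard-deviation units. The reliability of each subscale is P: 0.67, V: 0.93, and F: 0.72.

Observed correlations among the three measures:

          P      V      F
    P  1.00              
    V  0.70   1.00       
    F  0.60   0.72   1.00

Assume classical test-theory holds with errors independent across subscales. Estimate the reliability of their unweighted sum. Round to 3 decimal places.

0.903

Var(P+V+F) = 3 + 2·[0.70 + 0.60 + 0.72] = 3 + 4.04 = 7.04.
With uncorrelated errors the cross-covariances are all true-score covariance, so they carry over unchanged; only the diagonal terms shrink to ρᵢσᵢ².
True-score variance = [0.67 + 0.93 + 0.72] + 4.04 = 2.32 + 4.04 = 6.36.
Reliability = 6.36 / 7.04 = 0.903.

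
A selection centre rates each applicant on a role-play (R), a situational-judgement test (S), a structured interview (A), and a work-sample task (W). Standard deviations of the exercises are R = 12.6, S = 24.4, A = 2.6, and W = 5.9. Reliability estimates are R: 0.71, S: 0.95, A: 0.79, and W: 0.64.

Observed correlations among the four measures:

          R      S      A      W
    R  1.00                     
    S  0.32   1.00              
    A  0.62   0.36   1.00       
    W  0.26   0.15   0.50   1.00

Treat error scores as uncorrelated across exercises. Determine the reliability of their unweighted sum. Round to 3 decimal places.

0.924

Var(R+S+A+W) = 12.6² + 24.4² + 2.6² + 5.9² + 2·[12.6·24.4·0.32 + 12.6·2.6·0.62 + 12.6·5.9·0.26 + 24.4·2.6·0.36 + 24.4·5.9·0.15 + 2.6·5.9·0.50] = 795.69 + 380.246 = 1175.94.
Because errors are independent across components, Cov(Tᵢ,Tⱼ) = Cov(Xᵢ,Xⱼ); the off-diagonal part of the true-score variance is the same as above.
True-score variance = [12.6²·0.71 + 24.4²·0.95 + 2.6²·0.79 + 5.9²·0.64] + 380.246 = 705.93 + 380.246 = 1086.18.
Reliability = 1086.18 / 1175.94 = 0.924.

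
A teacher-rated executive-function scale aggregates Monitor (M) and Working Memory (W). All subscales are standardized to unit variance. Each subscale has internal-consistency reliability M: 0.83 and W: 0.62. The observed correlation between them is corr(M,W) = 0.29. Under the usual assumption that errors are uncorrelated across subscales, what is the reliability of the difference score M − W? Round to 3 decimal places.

Var(M−W) = 1 + 1 − 2·0.29 = 2 − 0.58 = 1.42.
With uncorrelated errors the cross-covariances are all true-score covariance, so they carry over unchanged; only the diagonal terms shrink to ρᵢσᵢ².
True-score variance = [0.83 + 0.62] − 0.58 = 1.45 − 0.58 = 0.87.
Reliability = 0.87 / 1.42 = 0.613.

0.613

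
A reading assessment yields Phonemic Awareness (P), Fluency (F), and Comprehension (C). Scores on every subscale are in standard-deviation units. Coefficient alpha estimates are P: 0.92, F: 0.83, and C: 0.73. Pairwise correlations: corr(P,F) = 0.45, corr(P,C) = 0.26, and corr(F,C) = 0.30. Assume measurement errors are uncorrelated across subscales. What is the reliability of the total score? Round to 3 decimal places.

0.896

Var(P+F+C) = 3 + 2·[0.45 + 0.26 + 0.30] = 3 + 2.02 = 5.02.
Under uncorrelated errors the observed covariances equal the true-score covariances, so only the own-variance terms attenuate.
True-score variance = [0.92 + 0.83 + 0.73] + 2.02 = 2.48 + 2.02 = 4.5.
Reliability = 4.5 / 5.02 = 0.896.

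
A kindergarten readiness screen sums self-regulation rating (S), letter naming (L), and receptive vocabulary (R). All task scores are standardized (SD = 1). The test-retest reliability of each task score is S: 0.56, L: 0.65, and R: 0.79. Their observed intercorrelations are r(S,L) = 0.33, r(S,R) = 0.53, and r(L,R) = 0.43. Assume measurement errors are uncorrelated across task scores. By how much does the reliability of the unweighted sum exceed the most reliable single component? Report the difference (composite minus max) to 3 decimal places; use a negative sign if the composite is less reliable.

0.031

Var(sum) = 3 + 2.58 = 5.58; true-score variance = 2 + 2.58 = 4.58; composite reliability = 0.8208.
Max component reliability = 0.7900.
Difference = 0.8208 − 0.7900 = 0.031.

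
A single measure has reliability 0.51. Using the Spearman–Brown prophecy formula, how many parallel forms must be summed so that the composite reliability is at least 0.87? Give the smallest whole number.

7

k ≥ ρ*(1−ρ₁)/(ρ₁(1−ρ*)) = 0.87·0.49 / (0.51·0.13) = 6.430.
Smallest integer k = 7.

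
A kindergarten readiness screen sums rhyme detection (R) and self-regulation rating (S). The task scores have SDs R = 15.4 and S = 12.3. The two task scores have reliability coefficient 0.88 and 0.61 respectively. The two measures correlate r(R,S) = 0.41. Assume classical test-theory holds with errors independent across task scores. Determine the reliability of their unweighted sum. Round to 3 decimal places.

Var(R+S) = 15.4² + 12.3² + 2·[15.4·12.3·0.41] = 388.45 + 155.324 = 543.774.
With uncorrelated errors the cross-covariances are all true-score covariance, so they carry over unchanged; only the diagonal terms shrink to ρᵢσᵢ².
True-score variance = [15.4²·0.88 + 12.3²·0.61] + 155.324 = 300.988 + 155.324 = 456.312.
Reliability = 456.312 / 543.774 = 0.839.

0.839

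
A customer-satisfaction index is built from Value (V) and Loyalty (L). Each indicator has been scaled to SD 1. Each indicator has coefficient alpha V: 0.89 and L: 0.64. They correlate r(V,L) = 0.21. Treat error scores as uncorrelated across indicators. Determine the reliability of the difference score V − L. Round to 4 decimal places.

0.7025

Var(V−L) = 1 + 1 − 2·0.21 = 2 − 0.42 = 1.58.
With uncorrelated errors the cross-covariances are all true-score covariance, so they carry over unchanged; only the diagonal terms shrink to ρᵢσᵢ².
True-score variance = [0.89 + 0.64] − 0.42 = 1.53 − 0.42 = 1.11.
Reliability = 1.11 / 1.58 = 0.7025.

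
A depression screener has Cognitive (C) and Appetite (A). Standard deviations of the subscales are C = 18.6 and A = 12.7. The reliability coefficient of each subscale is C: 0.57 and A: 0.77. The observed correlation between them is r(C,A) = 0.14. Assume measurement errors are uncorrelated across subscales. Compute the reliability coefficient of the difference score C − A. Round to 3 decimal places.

Var(C−A) = 18.6² + 12.7² − 2·18.6·12.7·0.14 = 507.25 − 66.1416 = 441.108.
With uncorrelated errors the cross-covariances are all true-score covariance, so they carry over unchanged; only the diagonal terms shrink to ρᵢσᵢ².
True-score variance = [18.6²·0.57 + 12.7²·0.77] − 66.1416 = 321.39 − 66.1416 = 255.249.
Reliability = 255.249 / 441.108 = 0.579.

0.579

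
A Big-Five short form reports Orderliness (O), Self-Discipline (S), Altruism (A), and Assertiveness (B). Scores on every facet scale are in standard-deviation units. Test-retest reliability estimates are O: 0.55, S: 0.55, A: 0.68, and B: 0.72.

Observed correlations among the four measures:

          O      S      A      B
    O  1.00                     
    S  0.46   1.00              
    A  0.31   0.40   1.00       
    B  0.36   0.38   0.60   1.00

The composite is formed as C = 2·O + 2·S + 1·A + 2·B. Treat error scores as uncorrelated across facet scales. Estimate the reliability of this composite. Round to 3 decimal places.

0.819

Var(C) = 2² + 2² + 1 + 2² + 2·[4·0.46 + 2·0.31 + 4·0.36 + 2·0.40 + 4·0.38 + 2·0.60] = 13 + 14.84 = 27.84.
Because errors are independent across components, Cov(Tᵢ,Tⱼ) = Cov(Xᵢ,Xⱼ); the off-diagonal part of the true-score variance is the same as above.
True-score variance = [2²·0.55 + 2²·0.55 + 0.68 + 2²·0.72] + 14.84 = 7.96 + 14.84 = 22.8.
Reliability = 22.8 / 27.84 = 0.819.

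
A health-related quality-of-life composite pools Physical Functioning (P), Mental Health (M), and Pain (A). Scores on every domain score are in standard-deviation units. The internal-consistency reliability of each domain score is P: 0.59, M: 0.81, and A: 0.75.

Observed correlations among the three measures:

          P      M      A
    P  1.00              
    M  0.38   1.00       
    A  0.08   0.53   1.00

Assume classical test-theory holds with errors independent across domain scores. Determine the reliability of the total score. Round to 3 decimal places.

0.829

Var(P+M+A) = 3 + 2·[0.38 + 0.08 + 0.53] = 3 + 1.98 = 4.98.
With uncorrelated errors the cross-covariances are all true-score covariance, so they carry over unchanged; only the diagonal terms shrink to ρᵢσᵢ².
True-score variance = [0.59 + 0.81 + 0.75] + 1.98 = 2.15 + 1.98 = 4.13.
Reliability = 4.13 / 4.98 = 0.829.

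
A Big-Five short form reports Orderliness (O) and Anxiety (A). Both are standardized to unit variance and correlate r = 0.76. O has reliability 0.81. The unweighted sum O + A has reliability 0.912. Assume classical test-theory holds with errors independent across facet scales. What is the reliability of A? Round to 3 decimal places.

Var(O+A) = 2 + 2·0.76 = 3.520.
True-score variance = ρ_O + ρ_A + 2·0.76, so 0.912 = (0.81 + ρ_A + 1.52) / 3.520.
ρ_A = 0.912·3.520 − 0.81 − 1.52 = 0.880.

0.880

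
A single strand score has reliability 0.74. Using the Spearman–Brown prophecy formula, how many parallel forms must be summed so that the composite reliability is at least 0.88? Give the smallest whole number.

3

k ≥ ρ*(1−ρ₁)/(ρ₁(1−ρ*)) = 0.88·0.26 / (0.74·0.12) = 2.577.
Smallest integer k = 3.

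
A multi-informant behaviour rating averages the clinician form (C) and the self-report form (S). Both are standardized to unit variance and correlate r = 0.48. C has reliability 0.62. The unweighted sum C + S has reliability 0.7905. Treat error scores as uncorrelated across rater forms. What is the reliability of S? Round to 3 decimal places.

Var(C+S) = 2 + 2·0.48 = 2.960.
True-score variance = ρ_C + ρ_S + 2·0.48, so 0.7905 = (0.62 + ρ_S + 0.96) / 2.960.
ρ_S = 0.7905·2.960 − 0.62 − 0.96 = 0.760.

0.760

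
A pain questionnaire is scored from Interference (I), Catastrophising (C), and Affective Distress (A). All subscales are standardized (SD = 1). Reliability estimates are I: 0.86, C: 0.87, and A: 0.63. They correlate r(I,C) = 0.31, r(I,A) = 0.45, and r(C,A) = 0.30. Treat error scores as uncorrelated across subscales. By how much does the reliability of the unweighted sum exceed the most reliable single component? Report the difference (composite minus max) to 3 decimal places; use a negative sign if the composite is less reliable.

0.005

Var(sum) = 3 + 2.12 = 5.12; true-score variance = 2.36 + 2.12 = 4.48; composite reliability = 0.8750.
Max component reliability = 0.8700.
Difference = 0.8750 − 0.8700 = 0.005.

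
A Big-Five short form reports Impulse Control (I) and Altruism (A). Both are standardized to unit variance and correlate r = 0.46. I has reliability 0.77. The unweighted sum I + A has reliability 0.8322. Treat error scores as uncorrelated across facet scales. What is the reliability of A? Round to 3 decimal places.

0.740

Var(I+A) = 2 + 2·0.46 = 2.920.
True-score variance = ρ_I + ρ_A + 2·0.46, so 0.8322 = (0.77 + ρ_A + 0.92) / 2.920.
ρ_A = 0.8322·2.920 − 0.77 − 0.92 = 0.740.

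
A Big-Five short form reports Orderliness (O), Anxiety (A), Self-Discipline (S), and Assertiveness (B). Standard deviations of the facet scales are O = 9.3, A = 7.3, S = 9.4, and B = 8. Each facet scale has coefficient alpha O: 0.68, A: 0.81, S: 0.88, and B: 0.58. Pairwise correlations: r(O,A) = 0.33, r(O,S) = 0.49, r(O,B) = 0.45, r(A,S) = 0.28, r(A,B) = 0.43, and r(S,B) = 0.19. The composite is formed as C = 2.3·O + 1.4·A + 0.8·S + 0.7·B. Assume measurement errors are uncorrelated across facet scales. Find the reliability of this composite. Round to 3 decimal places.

Var(C) = 2.3²·9.3² + 1.4²·7.3² + 0.8²·9.4² + 0.7²·8² + 2·[3.22·9.3·7.3·0.33 + 1.84·9.3·9.4·0.49 + 1.61·9.3·8·0.45 + 1.12·7.3·9.4·0.28 + 0.98·7.3·8·0.43 + 0.56·9.4·8·0.19] = 649.891 + 517.982 = 1167.87.
Under uncorrelated errors the observed covariances equal the true-score covariances, so only the own-variance terms attenuate.
True-score variance = [2.3²·9.3²·0.68 + 1.4²·7.3²·0.81 + 0.8²·9.4²·0.88 + 0.7²·8²·0.58] + 517.982 = 463.678 + 517.982 = 981.66.
Reliability = 981.66 / 1167.87 = 0.841.

0.841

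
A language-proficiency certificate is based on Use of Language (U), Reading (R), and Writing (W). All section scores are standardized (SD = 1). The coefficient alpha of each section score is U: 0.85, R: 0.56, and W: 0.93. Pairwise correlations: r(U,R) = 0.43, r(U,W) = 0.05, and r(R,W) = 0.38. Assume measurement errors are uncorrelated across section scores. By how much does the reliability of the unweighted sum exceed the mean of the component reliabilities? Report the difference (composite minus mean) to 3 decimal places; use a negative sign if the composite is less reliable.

0.080

Var(sum) = 3 + 1.72 = 4.72; true-score variance = 2.34 + 1.72 = 4.06; composite reliability = 0.8602.
Mean component reliability = 0.7800.
Difference = 0.8602 − 0.7800 = 0.080.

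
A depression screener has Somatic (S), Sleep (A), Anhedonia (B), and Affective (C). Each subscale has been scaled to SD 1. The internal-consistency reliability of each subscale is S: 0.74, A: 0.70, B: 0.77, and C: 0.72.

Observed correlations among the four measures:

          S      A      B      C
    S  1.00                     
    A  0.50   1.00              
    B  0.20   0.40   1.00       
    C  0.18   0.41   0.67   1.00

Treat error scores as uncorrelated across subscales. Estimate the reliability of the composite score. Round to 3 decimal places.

0.877

Var(S+A+B+C) = 4 + 2·[0.50 + 0.20 + 0.18 + 0.40 + 0.41 + 0.67] = 4 + 4.72 = 8.72.
Under uncorrelated errors the observed covariances equal the true-score covariances, so only the own-variance terms attenuate.
True-score variance = [0.74 + 0.70 + 0.77 + 0.72] + 4.72 = 2.93 + 4.72 = 7.65.
Reliability = 7.65 / 8.72 = 0.877.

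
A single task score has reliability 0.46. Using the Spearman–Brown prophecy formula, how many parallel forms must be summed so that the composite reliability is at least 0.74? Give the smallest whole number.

4

k ≥ ρ*(1−ρ₁)/(ρ₁(1−ρ*)) = 0.74·0.54 / (0.46·0.26) = 3.341.
Smallest integer k = 4.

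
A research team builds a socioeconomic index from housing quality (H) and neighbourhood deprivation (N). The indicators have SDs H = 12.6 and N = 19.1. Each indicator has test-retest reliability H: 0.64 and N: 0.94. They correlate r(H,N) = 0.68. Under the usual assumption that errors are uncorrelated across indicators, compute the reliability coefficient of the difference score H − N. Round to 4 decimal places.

Var(H−N) = 12.6² + 19.1² − 2·12.6·19.1·0.68 = 523.57 − 327.298 = 196.272.
Under uncorrelated errors the observed covariances equal the true-score covariances, so only the own-variance terms attenuate.
True-score variance = [12.6²·0.64 + 19.1²·0.94] − 327.298 = 444.528 − 327.298 = 117.23.
Reliability = 117.23 / 196.272 = 0.5973.

0.5973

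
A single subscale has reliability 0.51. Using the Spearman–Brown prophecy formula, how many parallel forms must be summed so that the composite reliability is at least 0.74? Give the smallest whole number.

3

k ≥ ρ*(1−ρ₁)/(ρ₁(1−ρ*)) = 0.74·0.49 / (0.51·0.26) = 2.735.
Smallest integer k = 3.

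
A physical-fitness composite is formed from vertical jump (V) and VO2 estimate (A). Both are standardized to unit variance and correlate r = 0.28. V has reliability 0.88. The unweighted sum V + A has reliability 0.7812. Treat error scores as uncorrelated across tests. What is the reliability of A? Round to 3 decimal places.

0.560

Var(V+A) = 2 + 2·0.28 = 2.560.
True-score variance = ρ_V + ρ_A + 2·0.28, so 0.7812 = (0.88 + ρ_A + 0.56) / 2.560.
ρ_A = 0.7812·2.560 − 0.88 − 0.56 = 0.560.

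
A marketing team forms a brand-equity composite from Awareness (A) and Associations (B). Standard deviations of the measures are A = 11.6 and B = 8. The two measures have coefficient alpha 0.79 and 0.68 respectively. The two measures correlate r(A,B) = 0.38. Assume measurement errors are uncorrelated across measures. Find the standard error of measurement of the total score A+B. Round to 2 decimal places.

Var(total) = 198.56 + 70.528 = 269.088.
True-score variance = 149.822 + 70.528 = 220.35, so reliability = 0.8189.
Error variance = 269.088 − 220.35 = 48.7376; SEM = √48.7376 = 6.98.

6.98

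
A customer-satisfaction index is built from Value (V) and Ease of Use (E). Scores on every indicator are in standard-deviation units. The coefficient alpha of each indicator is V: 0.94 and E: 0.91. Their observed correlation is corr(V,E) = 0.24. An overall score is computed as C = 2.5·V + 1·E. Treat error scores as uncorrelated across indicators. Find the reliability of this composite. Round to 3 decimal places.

0.945

Var(C) = 2.5² + 1 + 2·[2.5·0.24] = 7.25 + 1.2 = 8.45.
Under uncorrelated errors the observed covariances equal the true-score covariances, so only the own-variance terms attenuate.
True-score variance = [2.5²·0.94 + 0.91] + 1.2 = 6.785 + 1.2 = 7.985.
Reliability = 7.985 / 8.45 = 0.945.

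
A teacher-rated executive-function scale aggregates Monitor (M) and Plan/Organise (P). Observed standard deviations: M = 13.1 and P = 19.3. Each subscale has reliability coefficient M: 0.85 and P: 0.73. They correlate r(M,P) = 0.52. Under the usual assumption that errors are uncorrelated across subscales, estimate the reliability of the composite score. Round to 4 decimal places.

0.8435

Var(M+P) = 13.1² + 19.3² + 2·[13.1·19.3·0.52] = 544.1 + 262.943 = 807.043.
Under uncorrelated errors the observed covariances equal the true-score covariances, so only the own-variance terms attenuate.
True-score variance = [13.1²·0.85 + 19.3²·0.73] + 262.943 = 417.786 + 262.943 = 680.729.
Reliability = 680.729 / 807.043 = 0.8435.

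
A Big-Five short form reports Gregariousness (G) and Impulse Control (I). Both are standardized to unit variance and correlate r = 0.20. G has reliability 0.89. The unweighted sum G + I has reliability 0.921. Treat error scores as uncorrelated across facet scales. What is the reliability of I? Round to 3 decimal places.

0.920

Var(G+I) = 2 + 2·0.20 = 2.400.
True-score variance = ρ_G + ρ_I + 2·0.20, so 0.921 = (0.89 + ρ_I + 0.40) / 2.400.
ρ_I = 0.921·2.400 − 0.89 − 0.40 = 0.920.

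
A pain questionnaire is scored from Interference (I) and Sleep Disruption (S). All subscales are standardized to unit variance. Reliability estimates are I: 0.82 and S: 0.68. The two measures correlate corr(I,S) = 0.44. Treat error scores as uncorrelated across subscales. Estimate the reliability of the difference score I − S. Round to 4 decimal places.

Var(I−S) = 1 + 1 − 2·0.44 = 2 − 0.88 = 1.12.
With uncorrelated errors the cross-covariances are all true-score covariance, so they carry over unchanged; only the diagonal terms shrink to ρᵢσᵢ².
True-score variance = [0.82 + 0.68] − 0.88 = 1.5 − 0.88 = 0.62.
Reliability = 0.62 / 1.12 = 0.5536.

0.5536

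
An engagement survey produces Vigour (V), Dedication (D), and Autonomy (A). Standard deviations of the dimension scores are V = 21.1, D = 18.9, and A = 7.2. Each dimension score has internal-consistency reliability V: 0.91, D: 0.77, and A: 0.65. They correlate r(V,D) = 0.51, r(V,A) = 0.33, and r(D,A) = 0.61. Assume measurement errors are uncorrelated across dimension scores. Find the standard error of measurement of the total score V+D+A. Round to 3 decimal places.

Var(total) = 854.26 + 673.051 = 1527.31.
True-score variance = 713.889 + 673.051 = 1386.94, so reliability = 0.9081.
Error variance = 1527.31 − 1386.94 = 140.371; SEM = √140.371 = 11.848.

11.848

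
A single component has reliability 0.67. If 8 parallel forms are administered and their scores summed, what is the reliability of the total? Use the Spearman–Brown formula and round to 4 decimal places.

0.9420

ρ_k = kρ / (1 + (k−1)ρ) = 8·0.67 / (1 + 7·0.67) = 5.360 / 5.690 = 0.9420.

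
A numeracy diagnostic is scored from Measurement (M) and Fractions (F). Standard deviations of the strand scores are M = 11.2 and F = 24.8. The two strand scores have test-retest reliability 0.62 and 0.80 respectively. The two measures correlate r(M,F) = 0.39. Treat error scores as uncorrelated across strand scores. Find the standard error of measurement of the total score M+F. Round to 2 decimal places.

13.06

Var(total) = 740.48 + 216.653 = 957.133.
True-score variance = 569.805 + 216.653 = 786.458, so reliability = 0.8217.
Error variance = 957.133 − 786.458 = 170.675; SEM = √170.675 = 13.06.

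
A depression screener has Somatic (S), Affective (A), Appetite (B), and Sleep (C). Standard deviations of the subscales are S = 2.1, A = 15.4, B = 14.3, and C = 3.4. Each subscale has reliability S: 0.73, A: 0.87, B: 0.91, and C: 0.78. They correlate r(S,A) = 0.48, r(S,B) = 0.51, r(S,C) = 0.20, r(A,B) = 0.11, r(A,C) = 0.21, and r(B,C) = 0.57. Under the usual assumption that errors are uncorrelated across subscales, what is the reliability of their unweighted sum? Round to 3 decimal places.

0.918

Var(S+A+B+C) = 2.1² + 15.4² + 14.3² + 3.4² + 2·[2.1·15.4·0.48 + 2.1·14.3·0.51 + 2.1·3.4·0.20 + 15.4·14.3·0.11 + 15.4·3.4·0.21 + 14.3·3.4·0.57] = 457.62 + 190.399 = 648.019.
With uncorrelated errors the cross-covariances are all true-score covariance, so they carry over unchanged; only the diagonal terms shrink to ρᵢσᵢ².
True-score variance = [2.1²·0.73 + 15.4²·0.87 + 14.3²·0.91 + 3.4²·0.78] + 190.399 = 404.651 + 190.399 = 595.051.
Reliability = 595.051 / 648.019 = 0.918.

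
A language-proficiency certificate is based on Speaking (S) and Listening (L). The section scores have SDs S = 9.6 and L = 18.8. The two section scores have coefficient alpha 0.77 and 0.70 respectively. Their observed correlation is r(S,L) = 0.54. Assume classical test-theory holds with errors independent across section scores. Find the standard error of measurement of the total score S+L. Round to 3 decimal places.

11.280

Var(total) = 445.6 + 194.918 = 640.518.
True-score variance = 318.371 + 194.918 = 513.29, so reliability = 0.8014.
Error variance = 640.518 − 513.29 = 127.229; SEM = √127.229 = 11.280.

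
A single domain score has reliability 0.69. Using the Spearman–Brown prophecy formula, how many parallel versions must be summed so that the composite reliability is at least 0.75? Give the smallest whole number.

k ≥ ρ*(1−ρ₁)/(ρ₁(1−ρ*)) = 0.75·0.31 / (0.69·0.25) = 1.348.
Smallest integer k = 2.

2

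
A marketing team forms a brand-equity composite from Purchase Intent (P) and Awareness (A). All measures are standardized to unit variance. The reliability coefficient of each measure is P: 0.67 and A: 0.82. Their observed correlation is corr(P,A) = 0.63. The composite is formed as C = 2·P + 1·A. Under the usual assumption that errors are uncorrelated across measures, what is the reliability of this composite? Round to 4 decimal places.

Var(C) = 2² + 1 + 2·[2·0.63] = 5 + 2.52 = 7.52.
Under uncorrelated errors the observed covariances equal the true-score covariances, so only the own-variance terms attenuate.
True-score variance = [2²·0.67 + 0.82] + 2.52 = 3.5 + 2.52 = 6.02.
Reliability = 6.02 / 7.52 = 0.8005.

0.8005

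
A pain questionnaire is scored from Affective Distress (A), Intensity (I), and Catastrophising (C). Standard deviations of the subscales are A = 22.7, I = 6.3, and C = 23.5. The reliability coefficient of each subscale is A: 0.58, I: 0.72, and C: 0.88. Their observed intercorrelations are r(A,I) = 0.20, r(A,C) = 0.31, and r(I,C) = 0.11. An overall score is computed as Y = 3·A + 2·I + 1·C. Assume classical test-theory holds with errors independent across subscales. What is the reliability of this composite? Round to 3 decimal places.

Var(Y) = 3²·22.7² + 2²·6.3² + 23.5² + 2·[6·22.7·6.3·0.20 + 3·22.7·23.5·0.31 + 2·6.3·23.5·0.11] = 5348.62 + 1400.58 = 6749.2.
Because errors are independent across components, Cov(Tᵢ,Tⱼ) = Cov(Xᵢ,Xⱼ); the off-diagonal part of the true-score variance is the same as above.
True-score variance = [3²·22.7²·0.58 + 2²·6.3²·0.72 + 23.5²·0.88] + 1400.58 = 3290.1 + 1400.58 = 4690.68.
Reliability = 4690.68 / 6749.2 = 0.695.

0.695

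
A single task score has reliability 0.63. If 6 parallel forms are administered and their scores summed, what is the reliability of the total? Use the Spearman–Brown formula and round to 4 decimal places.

ρ_k = kρ / (1 + (k−1)ρ) = 6·0.63 / (1 + 5·0.63) = 3.780 / 4.150 = 0.9108.

0.9108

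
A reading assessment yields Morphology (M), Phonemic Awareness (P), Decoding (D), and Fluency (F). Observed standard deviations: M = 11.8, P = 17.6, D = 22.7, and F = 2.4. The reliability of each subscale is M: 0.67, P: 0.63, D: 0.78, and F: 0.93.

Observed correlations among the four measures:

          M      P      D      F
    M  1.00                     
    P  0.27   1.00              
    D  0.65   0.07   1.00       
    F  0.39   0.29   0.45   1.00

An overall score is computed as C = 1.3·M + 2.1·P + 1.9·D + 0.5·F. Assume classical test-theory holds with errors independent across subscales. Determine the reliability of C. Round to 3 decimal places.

Var(C) = 1.3²·11.8² + 2.1²·17.6² + 1.9²·22.7² + 0.5²·2.4² + 2·[2.73·11.8·17.6·0.27 + 2.47·11.8·22.7·0.65 + 0.65·11.8·2.4·0.39 + 3.99·17.6·22.7·0.07 + 1.05·17.6·2.4·0.29 + 0.95·22.7·2.4·0.45] = 3462.99 + 1476.09 = 4939.09.
Because errors are independent across components, Cov(Tᵢ,Tⱼ) = Cov(Xᵢ,Xⱼ); the off-diagonal part of the true-score variance is the same as above.
True-score variance = [1.3²·11.8²·0.67 + 2.1²·17.6²·0.63 + 1.9²·22.7²·0.78 + 0.5²·2.4²·0.93] + 1476.09 = 2470.56 + 1476.09 = 3946.66.
Reliability = 3946.66 / 4939.09 = 0.799.

0.799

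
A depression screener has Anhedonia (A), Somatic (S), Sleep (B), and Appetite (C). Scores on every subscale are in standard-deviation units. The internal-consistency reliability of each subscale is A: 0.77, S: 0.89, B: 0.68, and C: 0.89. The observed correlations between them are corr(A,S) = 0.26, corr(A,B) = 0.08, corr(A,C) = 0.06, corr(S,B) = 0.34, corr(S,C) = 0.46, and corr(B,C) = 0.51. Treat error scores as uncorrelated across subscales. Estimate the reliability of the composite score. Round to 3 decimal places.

0.896

Var(A+S+B+C) = 4 + 2·[0.26 + 0.08 + 0.06 + 0.34 + 0.46 + 0.51] = 4 + 3.42 = 7.42.
Under uncorrelated errors the observed covariances equal the true-score covariances, so only the own-variance terms attenuate.
True-score variance = [0.77 + 0.89 + 0.68 + 0.89] + 3.42 = 3.23 + 3.42 = 6.65.
Reliability = 6.65 / 7.42 = 0.896.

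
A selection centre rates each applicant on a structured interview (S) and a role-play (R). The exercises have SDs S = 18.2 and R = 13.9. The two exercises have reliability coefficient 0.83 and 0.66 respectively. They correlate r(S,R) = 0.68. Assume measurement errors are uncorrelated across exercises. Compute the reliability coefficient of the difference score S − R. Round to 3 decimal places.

Var(S−R) = 18.2² + 13.9² − 2·18.2·13.9·0.68 = 524.45 − 344.053 = 180.397.
With uncorrelated errors the cross-covariances are all true-score covariance, so they carry over unchanged; only the diagonal terms shrink to ρᵢσᵢ².
True-score variance = [18.2²·0.83 + 13.9²·0.66] − 344.053 = 402.448 − 344.053 = 58.395.
Reliability = 58.395 / 180.397 = 0.324.

0.324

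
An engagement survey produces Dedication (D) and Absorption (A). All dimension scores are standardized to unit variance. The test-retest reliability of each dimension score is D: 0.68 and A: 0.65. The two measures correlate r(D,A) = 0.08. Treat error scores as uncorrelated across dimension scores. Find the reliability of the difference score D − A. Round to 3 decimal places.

Var(D−A) = 1 + 1 − 2·0.08 = 2 − 0.16 = 1.84.
Because errors are independent across components, Cov(Tᵢ,Tⱼ) = Cov(Xᵢ,Xⱼ); the off-diagonal part of the true-score variance is the same as above.
True-score variance = [0.68 + 0.65] − 0.16 = 1.33 − 0.16 = 1.17.
Reliability = 1.17 / 1.84 = 0.636.

0.636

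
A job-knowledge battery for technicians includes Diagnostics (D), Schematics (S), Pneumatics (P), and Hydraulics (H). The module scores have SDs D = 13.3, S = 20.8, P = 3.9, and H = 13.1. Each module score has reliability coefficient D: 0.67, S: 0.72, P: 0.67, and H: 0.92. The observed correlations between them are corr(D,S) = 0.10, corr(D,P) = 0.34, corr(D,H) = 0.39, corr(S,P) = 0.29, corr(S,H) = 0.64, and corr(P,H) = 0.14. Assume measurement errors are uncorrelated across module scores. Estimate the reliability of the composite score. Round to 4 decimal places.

Var(D+S+P+H) = 13.3² + 20.8² + 3.9² + 13.1² + 2·[13.3·20.8·0.10 + 13.3·3.9·0.34 + 13.3·13.1·0.39 + 20.8·3.9·0.29 + 20.8·13.1·0.64 + 3.9·13.1·0.14] = 796.35 + 636.628 = 1432.98.
With uncorrelated errors the cross-covariances are all true-score covariance, so they carry over unchanged; only the diagonal terms shrink to ρᵢσᵢ².
True-score variance = [13.3²·0.67 + 20.8²·0.72 + 3.9²·0.67 + 13.1²·0.92] + 636.628 = 598.089 + 636.628 = 1234.72.
Reliability = 1234.72 / 1432.98 = 0.8616.

0.8616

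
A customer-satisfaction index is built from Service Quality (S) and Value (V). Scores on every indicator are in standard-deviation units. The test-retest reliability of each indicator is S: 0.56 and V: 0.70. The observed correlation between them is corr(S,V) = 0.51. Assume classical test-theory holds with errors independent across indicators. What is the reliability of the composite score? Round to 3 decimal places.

Var(S+V) = 2 + 2·[0.51] = 2 + 1.02 = 3.02.
Under uncorrelated errors the observed covariances equal the true-score covariances, so only the own-variance terms attenuate.
True-score variance = [0.56 + 0.70] + 1.02 = 1.26 + 1.02 = 2.28.
Reliability = 2.28 / 3.02 = 0.755.

0.755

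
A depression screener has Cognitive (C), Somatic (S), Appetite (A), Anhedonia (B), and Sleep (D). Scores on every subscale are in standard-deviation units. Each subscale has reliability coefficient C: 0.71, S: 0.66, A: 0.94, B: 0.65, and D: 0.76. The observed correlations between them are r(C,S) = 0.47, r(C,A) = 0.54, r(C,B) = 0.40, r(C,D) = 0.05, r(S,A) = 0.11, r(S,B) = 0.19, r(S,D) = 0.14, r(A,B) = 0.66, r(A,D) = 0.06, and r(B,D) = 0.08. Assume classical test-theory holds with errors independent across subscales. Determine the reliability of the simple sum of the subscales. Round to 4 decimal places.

Var(C+S+A+B+D) = 5 + 2·[0.47 + 0.54 + 0.40 + 0.05 + 0.11 + 0.19 + 0.14 + 0.66 + 0.06 + 0.08] = 5 + 5.4 = 10.4.
Under uncorrelated errors the observed covariances equal the true-score covariances, so only the own-variance terms attenuate.
True-score variance = [0.71 + 0.66 + 0.94 + 0.65 + 0.76] + 5.4 = 3.72 + 5.4 = 9.12.
Reliability = 9.12 / 10.4 = 0.8769.

0.8769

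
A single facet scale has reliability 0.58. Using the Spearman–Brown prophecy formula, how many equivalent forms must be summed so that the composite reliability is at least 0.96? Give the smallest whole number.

k ≥ ρ*(1−ρ₁)/(ρ₁(1−ρ*)) = 0.96·0.42 / (0.58·0.04) = 17.379.
Smallest integer k = 18.

18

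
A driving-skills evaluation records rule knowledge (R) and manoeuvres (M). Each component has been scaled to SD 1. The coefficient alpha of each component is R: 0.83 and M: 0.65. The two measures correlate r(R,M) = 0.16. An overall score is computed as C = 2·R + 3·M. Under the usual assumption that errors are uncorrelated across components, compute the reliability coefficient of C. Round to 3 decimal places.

0.743

Var(C) = 2² + 3² + 2·[6·0.16] = 13 + 1.92 = 14.92.
With uncorrelated errors the cross-covariances are all true-score covariance, so they carry over unchanged; only the diagonal terms shrink to ρᵢσᵢ².
True-score variance = [2²·0.83 + 3²·0.65] + 1.92 = 9.17 + 1.92 = 11.09.
Reliability = 11.09 / 14.92 = 0.743.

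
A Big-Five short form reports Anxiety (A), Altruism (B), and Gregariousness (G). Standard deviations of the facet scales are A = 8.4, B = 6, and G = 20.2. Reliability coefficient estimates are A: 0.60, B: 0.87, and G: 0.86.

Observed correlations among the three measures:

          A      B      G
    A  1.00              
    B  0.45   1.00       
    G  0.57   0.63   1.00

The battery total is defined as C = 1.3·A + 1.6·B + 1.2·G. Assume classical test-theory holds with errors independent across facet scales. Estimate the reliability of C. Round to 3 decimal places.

0.905

Var(C) = 1.3²·8.4² + 1.6²·6² + 1.2²·20.2² + 2·[2.08·8.4·6·0.45 + 1.56·8.4·20.2·0.57 + 1.92·6·20.2·0.63] = 798.984 + 689.315 = 1488.3.
With uncorrelated errors the cross-covariances are all true-score covariance, so they carry over unchanged; only the diagonal terms shrink to ρᵢσᵢ².
True-score variance = [1.3²·8.4²·0.60 + 1.6²·6²·0.87 + 1.2²·20.2²·0.86] + 689.315 = 657.044 + 689.315 = 1346.36.
Reliability = 1346.36 / 1488.3 = 0.905.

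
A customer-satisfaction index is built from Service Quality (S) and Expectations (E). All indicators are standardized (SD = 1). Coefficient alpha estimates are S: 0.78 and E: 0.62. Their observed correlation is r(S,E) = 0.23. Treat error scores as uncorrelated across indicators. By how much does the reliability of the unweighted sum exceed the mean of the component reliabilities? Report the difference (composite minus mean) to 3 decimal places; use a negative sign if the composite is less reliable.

0.056

Var(sum) = 2 + 0.46 = 2.46; true-score variance = 1.4 + 0.46 = 1.86; composite reliability = 0.7561.
Mean component reliability = 0.7000.
Difference = 0.7561 − 0.7000 = 0.056.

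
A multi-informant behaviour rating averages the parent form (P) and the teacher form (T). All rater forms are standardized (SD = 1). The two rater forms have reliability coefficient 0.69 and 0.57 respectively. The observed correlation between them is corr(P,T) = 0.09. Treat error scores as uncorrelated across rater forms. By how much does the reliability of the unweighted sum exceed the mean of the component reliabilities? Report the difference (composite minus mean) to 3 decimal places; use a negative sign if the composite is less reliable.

0.031

Var(sum) = 2 + 0.18 = 2.18; true-score variance = 1.26 + 0.18 = 1.44; composite reliability = 0.6606.
Mean component reliability = 0.6300.
Difference = 0.6606 − 0.6300 = 0.031.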